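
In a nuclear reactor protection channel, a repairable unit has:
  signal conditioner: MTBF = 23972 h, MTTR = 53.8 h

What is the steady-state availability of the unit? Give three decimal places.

0.998

A(signal conditioner) = MTBF/(MTBF+MTTR) = 23972/(23972+53.8) = 0.998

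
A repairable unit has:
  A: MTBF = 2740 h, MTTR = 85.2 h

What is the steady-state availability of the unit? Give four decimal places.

0.9698

A(A) = MTBF/(MTBF+MTTR) = 2740/(2740+85.2) = 0.9698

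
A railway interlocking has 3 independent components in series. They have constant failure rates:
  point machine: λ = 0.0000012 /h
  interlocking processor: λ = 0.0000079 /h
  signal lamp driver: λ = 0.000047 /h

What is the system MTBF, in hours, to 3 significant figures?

17800

Series of exponential components: λ_sys = Σ λ_i
λ_sys = 0.0000012 + 0.0000079 + 0.000047 = 5.6100e-05 /h
MTBF = 1 / λ_sys = 17800 h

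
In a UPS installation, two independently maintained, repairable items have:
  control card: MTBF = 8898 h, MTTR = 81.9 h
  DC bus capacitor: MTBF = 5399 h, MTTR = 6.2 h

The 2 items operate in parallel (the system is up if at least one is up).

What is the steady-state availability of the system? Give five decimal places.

A(control card) = MTBF/(MTBF+MTTR) = 8898/(8898+81.9) = 0.990880
A(DC bus capacitor) = MTBF/(MTBF+MTTR) = 5399/(5399+6.2) = 0.998853
Parallel availability: 1 − (1 − 0.990880)(1 − 0.998853) = 0.99999

0.99999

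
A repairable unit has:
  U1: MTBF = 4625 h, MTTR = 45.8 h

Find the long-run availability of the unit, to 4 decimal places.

0.9902

A(U1) = MTBF/(MTBF+MTTR) = 4625/(4625+45.8) = 0.9902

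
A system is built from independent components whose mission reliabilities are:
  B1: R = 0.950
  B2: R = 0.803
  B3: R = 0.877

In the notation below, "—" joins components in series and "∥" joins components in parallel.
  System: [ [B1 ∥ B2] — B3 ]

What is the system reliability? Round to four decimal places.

0.8684

Parallel (B1 and B2): 1 − (1 − 0.950000)(1 − 0.803000) = 0.990150
Series ([0.990150] and B3): 0.990150 × 0.877000 = 0.8684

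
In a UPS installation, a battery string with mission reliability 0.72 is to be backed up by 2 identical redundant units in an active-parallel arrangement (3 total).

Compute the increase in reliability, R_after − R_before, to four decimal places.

0.2580

R_before = 0.72
R_after = 1 − (1 − 0.72)^3 = 0.9780
ΔR = 0.9780 − 0.72 = 0.2580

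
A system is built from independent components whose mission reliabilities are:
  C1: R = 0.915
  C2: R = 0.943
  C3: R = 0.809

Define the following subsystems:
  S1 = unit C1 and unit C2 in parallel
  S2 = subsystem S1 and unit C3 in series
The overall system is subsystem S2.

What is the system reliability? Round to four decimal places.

Parallel (C1 and C2): 1 − (1 − 0.915000)(1 − 0.943000) = 0.995155
Series ([0.995155] and C3): 0.995155 × 0.809000 = 0.8051

0.8051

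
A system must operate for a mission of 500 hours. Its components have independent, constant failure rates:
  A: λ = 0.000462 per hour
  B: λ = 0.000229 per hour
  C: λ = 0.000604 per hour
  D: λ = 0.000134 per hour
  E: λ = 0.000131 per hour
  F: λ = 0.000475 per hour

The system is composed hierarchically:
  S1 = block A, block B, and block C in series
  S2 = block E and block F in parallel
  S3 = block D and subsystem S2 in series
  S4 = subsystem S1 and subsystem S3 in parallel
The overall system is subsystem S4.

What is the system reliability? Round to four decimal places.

0.9631

R(A) = exp(−0.000462 × 500) = 0.793739
R(B) = exp(−0.000229 × 500) = 0.891812
R(C) = exp(−0.000604 × 500) = 0.739338
R(D) = exp(−0.000134 × 500) = 0.935195
R(E) = exp(−0.000131 × 500) = 0.936599
R(F) = exp(−0.000475 × 500) = 0.788597
Series (A, B, and C): 0.793739 × 0.891812 × 0.739338 = 0.523352
Parallel (E and F): 1 − (1 − 0.936599)(1 − 0.788597) = 0.986597
Series (D and [0.986597]): 0.935195 × 0.986597 = 0.922661
Parallel ([0.523352] and [0.922661]): 1 − (1 − 0.523352)(1 − 0.922661) = 0.9631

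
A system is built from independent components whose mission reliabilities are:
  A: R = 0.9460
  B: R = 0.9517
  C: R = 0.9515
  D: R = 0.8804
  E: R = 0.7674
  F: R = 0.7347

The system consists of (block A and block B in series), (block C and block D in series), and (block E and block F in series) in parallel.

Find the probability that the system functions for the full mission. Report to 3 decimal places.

Series (A and B): 0.94600 × 0.95170 = 0.90031
Series (C and D): 0.95150 × 0.88040 = 0.83770
Series (E and F): 0.76740 × 0.73470 = 0.56381
Parallel ([0.90031], [0.83770], and [0.56381]): 1 − (1 − 0.90031)(1 − 0.83770)(1 − 0.56381) = 0.993

0.993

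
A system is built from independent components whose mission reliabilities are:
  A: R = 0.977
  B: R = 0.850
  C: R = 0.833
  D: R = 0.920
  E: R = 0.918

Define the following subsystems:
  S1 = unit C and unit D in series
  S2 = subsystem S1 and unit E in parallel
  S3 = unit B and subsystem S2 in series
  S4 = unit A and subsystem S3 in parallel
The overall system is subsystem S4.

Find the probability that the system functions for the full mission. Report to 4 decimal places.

Series (C and D): 0.833000 × 0.920000 = 0.766360
Parallel ([0.766360] and E): 1 − (1 − 0.766360)(1 − 0.918000) = 0.980842
Series (B and [0.980842]): 0.850000 × 0.980842 = 0.833716
Parallel (A and [0.833716]): 1 − (1 − 0.977000)(1 − 0.833716) = 0.9962

0.9962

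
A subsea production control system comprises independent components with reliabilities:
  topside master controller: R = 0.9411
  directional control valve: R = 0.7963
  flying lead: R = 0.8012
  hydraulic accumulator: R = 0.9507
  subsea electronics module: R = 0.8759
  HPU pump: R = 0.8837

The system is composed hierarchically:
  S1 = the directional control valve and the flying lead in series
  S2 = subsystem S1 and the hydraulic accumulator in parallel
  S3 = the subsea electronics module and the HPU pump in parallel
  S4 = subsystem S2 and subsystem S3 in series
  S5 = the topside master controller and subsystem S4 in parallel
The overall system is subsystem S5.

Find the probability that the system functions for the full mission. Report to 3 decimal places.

0.998

Series (directional control valve and flying lead): 0.79630 × 0.80120 = 0.63800
Parallel ([0.63800] and hydraulic accumulator): 1 − (1 − 0.63800)(1 − 0.95070) = 0.98215
Parallel (subsea electronics module and HPU pump): 1 − (1 − 0.87590)(1 − 0.88370) = 0.98557
Series ([0.98215] and [0.98557]): 0.98215 × 0.98557 = 0.96798
Parallel (topside master controller and [0.96798]): 1 − (1 − 0.94110)(1 − 0.96798) = 0.998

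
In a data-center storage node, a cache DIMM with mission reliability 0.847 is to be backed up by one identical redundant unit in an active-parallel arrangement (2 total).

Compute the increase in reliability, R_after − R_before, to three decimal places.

R_before = 0.847
R_after = 1 − (1 − 0.847)^2 = 0.977
ΔR = 0.977 − 0.847 = 0.130

0.130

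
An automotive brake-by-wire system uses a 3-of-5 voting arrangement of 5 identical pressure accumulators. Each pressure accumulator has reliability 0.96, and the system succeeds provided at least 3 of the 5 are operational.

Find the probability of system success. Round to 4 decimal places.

R = Σ_{i=3}^{5} C(5,i) p^i (1−p)^{5−i} with p = 0.96
C(5,3)·0.96^3·0.04^2 = 0.014156
C(5,4)·0.96^4·0.04^1 = 0.169869
C(5,5)·0.96^5·0.04^0 = 0.815373
Sum = 0.9994

0.9994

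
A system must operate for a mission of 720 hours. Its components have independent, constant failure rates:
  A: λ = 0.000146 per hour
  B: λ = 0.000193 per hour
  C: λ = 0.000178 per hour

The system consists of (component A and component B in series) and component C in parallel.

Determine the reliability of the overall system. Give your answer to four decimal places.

R(A) = exp(−0.000146 × 720) = 0.900216
R(B) = exp(−0.000193 × 720) = 0.870263
R(C) = exp(−0.000178 × 720) = 0.879713
Series (A and B): 0.900216 × 0.870263 = 0.783425
Parallel ([0.783425] and C): 1 − (1 − 0.783425)(1 − 0.879713) = 0.9739

0.9739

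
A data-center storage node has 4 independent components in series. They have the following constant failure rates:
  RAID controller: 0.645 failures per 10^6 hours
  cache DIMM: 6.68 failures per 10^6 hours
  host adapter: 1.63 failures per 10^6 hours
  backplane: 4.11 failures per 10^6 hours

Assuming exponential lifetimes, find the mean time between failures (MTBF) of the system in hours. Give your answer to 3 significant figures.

76500

Series of exponential components: λ_sys = Σ λ_i
λ_sys = 0.000000645 + 0.00000668 + 0.00000163 + 0.00000411 = 1.3065e-05 /h
MTBF = 1 / λ_sys = 76500 h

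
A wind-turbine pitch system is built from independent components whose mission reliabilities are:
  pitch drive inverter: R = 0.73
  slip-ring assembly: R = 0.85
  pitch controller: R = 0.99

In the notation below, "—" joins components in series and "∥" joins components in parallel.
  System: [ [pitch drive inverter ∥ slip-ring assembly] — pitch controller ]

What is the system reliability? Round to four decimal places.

0.9499

Parallel (pitch drive inverter and slip-ring assembly): 1 − (1 − 0.730000)(1 − 0.850000) = 0.959500
Series ([0.959500] and pitch controller): 0.959500 × 0.990000 = 0.9499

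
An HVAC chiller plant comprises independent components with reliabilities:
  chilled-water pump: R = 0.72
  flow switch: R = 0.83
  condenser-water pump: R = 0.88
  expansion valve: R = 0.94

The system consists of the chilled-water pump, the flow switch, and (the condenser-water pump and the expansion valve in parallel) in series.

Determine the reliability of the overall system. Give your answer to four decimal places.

Parallel (condenser-water pump and expansion valve): 1 − (1 − 0.880000)(1 − 0.940000) = 0.992800
Series (chilled-water pump, flow switch, and [0.992800]): 0.720000 × 0.830000 × 0.992800 = 0.5933

0.5933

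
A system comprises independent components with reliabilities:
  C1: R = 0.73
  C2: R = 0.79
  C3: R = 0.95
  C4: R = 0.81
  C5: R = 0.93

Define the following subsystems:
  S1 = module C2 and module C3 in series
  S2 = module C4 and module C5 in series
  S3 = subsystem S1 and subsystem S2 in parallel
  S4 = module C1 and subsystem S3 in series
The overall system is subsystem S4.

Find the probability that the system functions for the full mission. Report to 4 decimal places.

0.6851

Series (C2 and C3): 0.790000 × 0.950000 = 0.750500
Series (C4 and C5): 0.810000 × 0.930000 = 0.753300
Parallel ([0.750500] and [0.753300]): 1 − (1 − 0.750500)(1 − 0.753300) = 0.938448
Series (C1 and [0.938448]): 0.730000 × 0.938448 = 0.6851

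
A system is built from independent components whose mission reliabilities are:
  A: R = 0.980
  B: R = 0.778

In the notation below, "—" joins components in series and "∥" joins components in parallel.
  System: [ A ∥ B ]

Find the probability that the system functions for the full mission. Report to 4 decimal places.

Parallel (A and B): 1 − (1 − 0.980000)(1 − 0.778000) = 0.9956

0.9956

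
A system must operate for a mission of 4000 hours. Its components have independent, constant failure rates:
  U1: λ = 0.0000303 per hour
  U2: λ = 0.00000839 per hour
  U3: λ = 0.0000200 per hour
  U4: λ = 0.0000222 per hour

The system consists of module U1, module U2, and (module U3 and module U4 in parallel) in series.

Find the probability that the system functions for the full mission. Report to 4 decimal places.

0.8510

R(U1) = exp(−0.0000303 × 4000) = 0.885857
R(U2) = exp(−0.00000839 × 4000) = 0.966997
R(U3) = exp(−0.0000200 × 4000) = 0.923116
R(U4) = exp(−0.0000222 × 4000) = 0.915029
Parallel (U3 and U4): 1 − (1 − 0.923116)(1 − 0.915029) = 0.993467
Series (U1, U2, and [0.993467]): 0.885857 × 0.966997 × 0.993467 = 0.8510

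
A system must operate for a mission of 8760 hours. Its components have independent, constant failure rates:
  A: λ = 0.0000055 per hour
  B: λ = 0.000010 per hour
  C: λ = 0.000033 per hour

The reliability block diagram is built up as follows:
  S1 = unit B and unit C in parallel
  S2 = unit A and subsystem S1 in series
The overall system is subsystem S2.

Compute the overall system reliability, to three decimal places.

R(A) = exp(−0.0000055 × 8760) = 0.95296
R(B) = exp(−0.000010 × 8760) = 0.91613
R(C) = exp(−0.000033 × 8760) = 0.74895
Parallel (B and C): 1 − (1 − 0.91613)(1 − 0.74895) = 0.97894
Series (A and [0.97894]): 0.95296 × 0.97894 = 0.933

0.933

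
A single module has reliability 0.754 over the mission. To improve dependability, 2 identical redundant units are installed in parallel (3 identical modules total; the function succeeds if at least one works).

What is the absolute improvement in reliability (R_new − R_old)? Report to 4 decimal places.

R_before = 0.754
R_after = 1 − (1 − 0.754)^3 = 0.9851
ΔR = 0.9851 − 0.754 = 0.2311

0.2311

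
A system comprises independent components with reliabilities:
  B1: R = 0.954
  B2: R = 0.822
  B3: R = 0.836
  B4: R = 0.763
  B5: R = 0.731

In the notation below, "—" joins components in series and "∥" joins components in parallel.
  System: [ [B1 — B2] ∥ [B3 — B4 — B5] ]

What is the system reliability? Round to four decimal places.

Series (B1 and B2): 0.954000 × 0.822000 = 0.784188
Series (B3, B4, and B5): 0.836000 × 0.763000 × 0.731000 = 0.466282
Parallel ([0.784188] and [0.466282]): 1 − (1 − 0.784188)(1 − 0.466282) = 0.8848

0.8848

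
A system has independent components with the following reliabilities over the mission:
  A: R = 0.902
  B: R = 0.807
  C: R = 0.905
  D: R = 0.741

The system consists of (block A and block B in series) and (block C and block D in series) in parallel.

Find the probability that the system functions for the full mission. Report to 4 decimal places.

Series (A and B): 0.902000 × 0.807000 = 0.727914
Series (C and D): 0.905000 × 0.741000 = 0.670605
Parallel ([0.727914] and [0.670605]): 1 − (1 − 0.727914)(1 − 0.670605) = 0.9104

0.9104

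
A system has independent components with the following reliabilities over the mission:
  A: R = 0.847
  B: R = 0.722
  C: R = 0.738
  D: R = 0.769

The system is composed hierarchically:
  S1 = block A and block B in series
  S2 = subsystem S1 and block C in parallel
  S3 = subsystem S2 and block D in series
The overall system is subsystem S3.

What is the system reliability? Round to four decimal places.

0.6907

Series (A and B): 0.847000 × 0.722000 = 0.611534
Parallel ([0.611534] and C): 1 − (1 − 0.611534)(1 − 0.738000) = 0.898222
Series ([0.898222] and D): 0.898222 × 0.769000 = 0.6907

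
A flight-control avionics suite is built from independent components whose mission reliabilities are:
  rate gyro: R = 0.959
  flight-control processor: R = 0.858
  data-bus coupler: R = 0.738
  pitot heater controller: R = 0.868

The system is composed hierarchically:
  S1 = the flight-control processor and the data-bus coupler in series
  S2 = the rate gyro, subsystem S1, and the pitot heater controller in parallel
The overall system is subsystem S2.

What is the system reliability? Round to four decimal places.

0.9980

Series (flight-control processor and data-bus coupler): 0.858000 × 0.738000 = 0.633204
Parallel (rate gyro, [0.633204], and pitot heater controller): 1 − (1 − 0.959000)(1 − 0.633204)(1 − 0.868000) = 0.9980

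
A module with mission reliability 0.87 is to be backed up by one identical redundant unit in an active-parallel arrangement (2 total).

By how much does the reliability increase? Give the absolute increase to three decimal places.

0.113

R_before = 0.87
R_after = 1 − (1 − 0.87)^2 = 0.983
ΔR = 0.983 − 0.87 = 0.113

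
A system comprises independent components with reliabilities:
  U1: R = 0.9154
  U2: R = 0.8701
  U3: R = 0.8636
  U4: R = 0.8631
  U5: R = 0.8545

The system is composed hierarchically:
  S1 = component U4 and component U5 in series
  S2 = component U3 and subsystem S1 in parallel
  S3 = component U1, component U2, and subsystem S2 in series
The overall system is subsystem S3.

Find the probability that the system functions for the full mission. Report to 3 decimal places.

Series (U4 and U5): 0.86310 × 0.85450 = 0.73752
Parallel (U3 and [0.73752]): 1 − (1 − 0.86360)(1 − 0.73752) = 0.96420
Series (U1, U2, and [0.96420]): 0.91540 × 0.87010 × 0.96420 = 0.768

0.768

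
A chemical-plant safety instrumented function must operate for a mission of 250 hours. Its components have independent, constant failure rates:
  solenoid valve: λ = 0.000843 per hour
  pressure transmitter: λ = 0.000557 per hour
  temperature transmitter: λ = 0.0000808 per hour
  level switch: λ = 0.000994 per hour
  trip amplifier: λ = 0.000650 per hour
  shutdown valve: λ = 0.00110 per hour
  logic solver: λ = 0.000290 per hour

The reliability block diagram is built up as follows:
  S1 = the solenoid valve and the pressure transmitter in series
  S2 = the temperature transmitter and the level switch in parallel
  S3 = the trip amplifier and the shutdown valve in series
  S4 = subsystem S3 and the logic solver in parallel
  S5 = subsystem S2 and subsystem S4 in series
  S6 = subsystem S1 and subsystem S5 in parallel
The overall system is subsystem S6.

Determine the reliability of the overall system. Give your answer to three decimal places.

R(solenoid valve) = exp(−0.000843 × 250) = 0.80998
R(pressure transmitter) = exp(−0.000557 × 250) = 0.87001
R(temperature transmitter) = exp(−0.0000808 × 250) = 0.98000
R(level switch) = exp(−0.000994 × 250) = 0.77997
R(trip amplifier) = exp(−0.000650 × 250) = 0.85002
R(shutdown valve) = exp(−0.00110 × 250) = 0.75957
R(logic solver) = exp(−0.000290 × 250) = 0.93007
Series (solenoid valve and pressure transmitter): 0.80998 × 0.87001 = 0.70469
Parallel (temperature transmitter and level switch): 1 − (1 − 0.98000)(1 − 0.77997) = 0.99560
Series (trip amplifier and shutdown valve): 0.85002 × 0.75957 = 0.64565
Parallel ([0.64565] and logic solver): 1 − (1 − 0.64565)(1 − 0.93007) = 0.97522
Series ([0.99560] and [0.97522]): 0.99560 × 0.97522 = 0.97093
Parallel ([0.70469] and [0.97093]): 1 − (1 − 0.70469)(1 − 0.97093) = 0.991

0.991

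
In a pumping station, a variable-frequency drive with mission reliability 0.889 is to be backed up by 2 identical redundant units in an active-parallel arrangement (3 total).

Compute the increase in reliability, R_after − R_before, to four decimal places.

R_before = 0.889
R_after = 1 − (1 − 0.889)^3 = 0.9986
ΔR = 0.9986 − 0.889 = 0.1096

0.1096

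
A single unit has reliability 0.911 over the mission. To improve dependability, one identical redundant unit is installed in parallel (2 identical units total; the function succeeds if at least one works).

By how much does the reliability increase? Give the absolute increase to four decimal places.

R_before = 0.911
R_after = 1 − (1 − 0.911)^2 = 0.9921
ΔR = 0.9921 − 0.911 = 0.0811

0.0811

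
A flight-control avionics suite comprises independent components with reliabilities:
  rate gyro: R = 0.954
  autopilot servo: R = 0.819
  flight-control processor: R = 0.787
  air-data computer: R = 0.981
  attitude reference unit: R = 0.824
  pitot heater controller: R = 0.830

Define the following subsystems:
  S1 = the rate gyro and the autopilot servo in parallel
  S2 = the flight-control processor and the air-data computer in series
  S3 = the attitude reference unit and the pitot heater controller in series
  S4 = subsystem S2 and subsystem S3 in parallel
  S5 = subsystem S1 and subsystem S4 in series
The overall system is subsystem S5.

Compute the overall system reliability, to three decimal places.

0.920

Parallel (rate gyro and autopilot servo): 1 − (1 − 0.95400)(1 − 0.81900) = 0.99167
Series (flight-control processor and air-data computer): 0.78700 × 0.98100 = 0.77205
Series (attitude reference unit and pitot heater controller): 0.82400 × 0.83000 = 0.68392
Parallel ([0.77205] and [0.68392]): 1 − (1 − 0.77205)(1 − 0.68392) = 0.92795
Series ([0.99167] and [0.92795]): 0.99167 × 0.92795 = 0.920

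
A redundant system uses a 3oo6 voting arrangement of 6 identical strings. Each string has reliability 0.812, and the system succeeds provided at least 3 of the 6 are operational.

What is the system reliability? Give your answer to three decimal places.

0.986

R = Σ_{i=3}^{6} C(6,i) p^i (1−p)^{6−i} with p = 0.812
C(6,3)·0.812^3·0.188^3 = 0.07115
C(6,4)·0.812^4·0.188^2 = 0.23048
C(6,5)·0.812^5·0.188^1 = 0.39819
C(6,6)·0.812^6·0.188^0 = 0.28664
Sum = 0.986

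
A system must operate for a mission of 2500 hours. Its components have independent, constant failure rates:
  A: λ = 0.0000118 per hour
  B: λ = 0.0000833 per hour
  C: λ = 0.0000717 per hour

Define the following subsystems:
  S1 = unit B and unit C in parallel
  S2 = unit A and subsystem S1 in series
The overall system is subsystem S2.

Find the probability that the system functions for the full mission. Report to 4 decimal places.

0.9410

R(A) = exp(−0.0000118 × 2500) = 0.970931
R(B) = exp(−0.0000833 × 2500) = 0.812004
R(C) = exp(−0.0000717 × 2500) = 0.835897
Parallel (B and C): 1 − (1 − 0.812004)(1 − 0.835897) = 0.969149
Series (A and [0.969149]): 0.970931 × 0.969149 = 0.9410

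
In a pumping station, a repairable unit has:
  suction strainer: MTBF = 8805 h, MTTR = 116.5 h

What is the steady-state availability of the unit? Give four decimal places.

A(suction strainer) = MTBF/(MTBF+MTTR) = 8805/(8805+116.5) = 0.9869

0.9869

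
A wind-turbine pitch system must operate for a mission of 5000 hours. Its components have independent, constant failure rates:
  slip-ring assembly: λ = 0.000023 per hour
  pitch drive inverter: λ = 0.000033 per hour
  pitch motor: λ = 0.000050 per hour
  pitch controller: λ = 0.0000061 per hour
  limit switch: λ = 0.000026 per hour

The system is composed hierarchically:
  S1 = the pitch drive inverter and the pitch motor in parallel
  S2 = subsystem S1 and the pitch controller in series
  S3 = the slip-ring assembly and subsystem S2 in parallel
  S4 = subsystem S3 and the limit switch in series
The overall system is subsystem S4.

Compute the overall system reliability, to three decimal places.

R(slip-ring assembly) = exp(−0.000023 × 5000) = 0.89137
R(pitch drive inverter) = exp(−0.000033 × 5000) = 0.84789
R(pitch motor) = exp(−0.000050 × 5000) = 0.77880
R(pitch controller) = exp(−0.0000061 × 5000) = 0.96996
R(limit switch) = exp(−0.000026 × 5000) = 0.87810
Parallel (pitch drive inverter and pitch motor): 1 − (1 − 0.84789)(1 − 0.77880) = 0.96635
Series ([0.96635] and pitch controller): 0.96635 × 0.96996 = 0.93732
Parallel (slip-ring assembly and [0.93732]): 1 − (1 − 0.89137)(1 − 0.93732) = 0.99319
Series ([0.99319] and limit switch): 0.99319 × 0.87810 = 0.872

0.872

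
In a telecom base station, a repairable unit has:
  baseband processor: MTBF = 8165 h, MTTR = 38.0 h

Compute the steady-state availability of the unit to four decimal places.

A(baseband processor) = MTBF/(MTBF+MTTR) = 8165/(8165+38.0) = 0.9954

0.9954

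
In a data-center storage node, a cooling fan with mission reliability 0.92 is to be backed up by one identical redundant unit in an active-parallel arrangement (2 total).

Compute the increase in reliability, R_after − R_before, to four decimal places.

0.0736

R_before = 0.92
R_after = 1 − (1 − 0.92)^2 = 0.9936
ΔR = 0.9936 − 0.92 = 0.0736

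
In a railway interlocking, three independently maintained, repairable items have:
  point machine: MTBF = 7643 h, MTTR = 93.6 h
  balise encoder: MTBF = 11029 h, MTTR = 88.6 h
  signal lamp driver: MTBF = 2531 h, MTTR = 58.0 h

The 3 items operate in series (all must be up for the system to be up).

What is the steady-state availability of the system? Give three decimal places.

0.958

A(point machine) = MTBF/(MTBF+MTTR) = 7643/(7643+93.6) = 0.987902
A(balise encoder) = MTBF/(MTBF+MTTR) = 11029/(11029+88.6) = 0.992031
A(signal lamp driver) = MTBF/(MTBF+MTTR) = 2531/(2531+58.0) = 0.977598
Series availability: 0.987902 × 0.992031 × 0.977598 = 0.958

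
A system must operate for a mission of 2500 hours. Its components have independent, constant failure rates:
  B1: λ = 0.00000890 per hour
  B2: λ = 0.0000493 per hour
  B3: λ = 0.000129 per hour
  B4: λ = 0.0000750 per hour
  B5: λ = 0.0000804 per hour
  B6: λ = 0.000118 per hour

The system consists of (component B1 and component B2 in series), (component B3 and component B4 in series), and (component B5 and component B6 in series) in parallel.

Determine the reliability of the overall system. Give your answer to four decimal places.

R(B1) = exp(−0.00000890 × 2500) = 0.977996
R(B2) = exp(−0.0000493 × 2500) = 0.884043
R(B3) = exp(−0.000129 × 2500) = 0.724336
R(B4) = exp(−0.0000750 × 2500) = 0.829029
R(B5) = exp(−0.0000804 × 2500) = 0.817912
R(B6) = exp(−0.000118 × 2500) = 0.744532
Series (B1 and B2): 0.977996 × 0.884043 = 0.864591
Series (B3 and B4): 0.724336 × 0.829029 = 0.600496
Series (B5 and B6): 0.817912 × 0.744532 = 0.608962
Parallel ([0.864591], [0.600496], and [0.608962]): 1 − (1 − 0.864591)(1 − 0.600496)(1 − 0.608962) = 0.9788

0.9788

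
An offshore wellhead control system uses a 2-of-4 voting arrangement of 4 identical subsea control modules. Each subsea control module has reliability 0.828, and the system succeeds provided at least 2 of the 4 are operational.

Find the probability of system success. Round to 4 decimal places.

0.9823

R = Σ_{i=2}^{4} C(4,i) p^i (1−p)^{4−i} with p = 0.828
C(4,2)·0.828^2·0.172^2 = 0.121694
C(4,3)·0.828^3·0.172^1 = 0.390553
C(4,4)·0.828^4·0.172^0 = 0.470025
Sum = 0.9823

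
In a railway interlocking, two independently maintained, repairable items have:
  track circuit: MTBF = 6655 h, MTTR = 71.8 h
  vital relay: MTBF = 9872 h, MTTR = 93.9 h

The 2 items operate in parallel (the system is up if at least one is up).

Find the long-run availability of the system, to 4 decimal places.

0.9999

A(track circuit) = MTBF/(MTBF+MTTR) = 6655/(6655+71.8) = 0.989326
A(vital relay) = MTBF/(MTBF+MTTR) = 9872/(9872+93.9) = 0.990578
Parallel availability: 1 − (1 − 0.989326)(1 − 0.990578) = 0.9999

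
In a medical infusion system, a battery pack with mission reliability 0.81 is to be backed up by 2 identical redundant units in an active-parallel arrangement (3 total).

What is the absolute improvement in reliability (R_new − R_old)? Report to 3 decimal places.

R_before = 0.81
R_after = 1 − (1 − 0.81)^3 = 0.993
ΔR = 0.993 − 0.81 = 0.183

0.183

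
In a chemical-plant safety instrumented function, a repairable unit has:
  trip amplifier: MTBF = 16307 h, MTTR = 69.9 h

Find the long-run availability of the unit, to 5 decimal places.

0.99573

A(trip amplifier) = MTBF/(MTBF+MTTR) = 16307/(16307+69.9) = 0.99573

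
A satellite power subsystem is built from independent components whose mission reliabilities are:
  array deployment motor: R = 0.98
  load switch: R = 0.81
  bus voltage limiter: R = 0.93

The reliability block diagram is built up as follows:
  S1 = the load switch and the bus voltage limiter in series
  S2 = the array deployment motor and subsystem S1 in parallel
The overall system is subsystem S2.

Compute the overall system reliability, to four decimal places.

0.9951

Series (load switch and bus voltage limiter): 0.810000 × 0.930000 = 0.753300
Parallel (array deployment motor and [0.753300]): 1 − (1 − 0.980000)(1 − 0.753300) = 0.9951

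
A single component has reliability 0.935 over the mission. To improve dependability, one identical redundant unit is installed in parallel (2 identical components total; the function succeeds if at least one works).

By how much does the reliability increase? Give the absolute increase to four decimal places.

R_before = 0.935
R_after = 1 − (1 − 0.935)^2 = 0.9958
ΔR = 0.9958 − 0.935 = 0.0608

0.0608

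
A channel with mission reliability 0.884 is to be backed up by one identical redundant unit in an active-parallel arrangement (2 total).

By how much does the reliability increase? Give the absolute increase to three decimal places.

R_before = 0.884
R_after = 1 − (1 − 0.884)^2 = 0.987
ΔR = 0.987 − 0.884 = 0.103

0.103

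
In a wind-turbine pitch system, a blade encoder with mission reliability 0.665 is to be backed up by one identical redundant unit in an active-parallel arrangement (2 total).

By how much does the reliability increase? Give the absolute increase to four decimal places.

0.2228

R_before = 0.665
R_after = 1 − (1 − 0.665)^2 = 0.8878
ΔR = 0.8878 − 0.665 = 0.2228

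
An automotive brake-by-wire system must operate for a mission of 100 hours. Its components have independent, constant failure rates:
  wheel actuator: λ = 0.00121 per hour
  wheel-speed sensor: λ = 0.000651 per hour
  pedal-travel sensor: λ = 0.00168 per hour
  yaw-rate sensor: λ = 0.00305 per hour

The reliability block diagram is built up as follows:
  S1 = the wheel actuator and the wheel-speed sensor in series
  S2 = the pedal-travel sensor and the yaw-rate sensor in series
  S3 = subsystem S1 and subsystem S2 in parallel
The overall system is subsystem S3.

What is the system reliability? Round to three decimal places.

0.936

R(wheel actuator) = exp(−0.00121 × 100) = 0.88603
R(wheel-speed sensor) = exp(−0.000651 × 100) = 0.93697
R(pedal-travel sensor) = exp(−0.00168 × 100) = 0.84535
R(yaw-rate sensor) = exp(−0.00305 × 100) = 0.73712
Series (wheel actuator and wheel-speed sensor): 0.88603 × 0.93697 = 0.83018
Series (pedal-travel sensor and yaw-rate sensor): 0.84535 × 0.73712 = 0.62312
Parallel ([0.83018] and [0.62312]): 1 − (1 − 0.83018)(1 − 0.62312) = 0.936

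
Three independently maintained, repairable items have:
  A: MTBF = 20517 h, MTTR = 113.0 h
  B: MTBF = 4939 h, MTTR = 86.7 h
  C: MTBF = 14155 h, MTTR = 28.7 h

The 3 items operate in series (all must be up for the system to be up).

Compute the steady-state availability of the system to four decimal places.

A(A) = MTBF/(MTBF+MTTR) = 20517/(20517+113.0) = 0.994523
A(B) = MTBF/(MTBF+MTTR) = 4939/(4939+86.7) = 0.982749
A(C) = MTBF/(MTBF+MTTR) = 14155/(14155+28.7) = 0.997977
Series availability: 0.994523 × 0.982749 × 0.997977 = 0.9754

0.9754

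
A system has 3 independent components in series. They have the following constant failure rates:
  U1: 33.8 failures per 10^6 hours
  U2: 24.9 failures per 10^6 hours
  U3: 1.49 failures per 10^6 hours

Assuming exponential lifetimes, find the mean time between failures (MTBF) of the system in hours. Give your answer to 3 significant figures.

16600

Series of exponential components: λ_sys = Σ λ_i
λ_sys = 0.0000338 + 0.0000249 + 0.00000149 = 6.0190e-05 /h
MTBF = 1 / λ_sys = 16600 h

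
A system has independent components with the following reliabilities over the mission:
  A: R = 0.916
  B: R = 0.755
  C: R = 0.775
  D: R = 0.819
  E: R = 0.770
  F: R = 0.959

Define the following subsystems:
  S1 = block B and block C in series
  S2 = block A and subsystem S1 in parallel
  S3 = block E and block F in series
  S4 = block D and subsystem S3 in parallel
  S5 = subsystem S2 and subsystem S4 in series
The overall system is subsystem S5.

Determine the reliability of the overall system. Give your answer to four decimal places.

Series (B and C): 0.755000 × 0.775000 = 0.585125
Parallel (A and [0.585125]): 1 − (1 − 0.916000)(1 − 0.585125) = 0.965151
Series (E and F): 0.770000 × 0.959000 = 0.738430
Parallel (D and [0.738430]): 1 − (1 − 0.819000)(1 − 0.738430) = 0.952656
Series ([0.965151] and [0.952656]): 0.965151 × 0.952656 = 0.9195

0.9195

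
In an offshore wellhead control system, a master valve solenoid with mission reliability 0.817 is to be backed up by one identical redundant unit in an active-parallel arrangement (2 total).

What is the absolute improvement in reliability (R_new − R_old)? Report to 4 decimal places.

R_before = 0.817
R_after = 1 − (1 − 0.817)^2 = 0.9665
ΔR = 0.9665 − 0.817 = 0.1495

0.1495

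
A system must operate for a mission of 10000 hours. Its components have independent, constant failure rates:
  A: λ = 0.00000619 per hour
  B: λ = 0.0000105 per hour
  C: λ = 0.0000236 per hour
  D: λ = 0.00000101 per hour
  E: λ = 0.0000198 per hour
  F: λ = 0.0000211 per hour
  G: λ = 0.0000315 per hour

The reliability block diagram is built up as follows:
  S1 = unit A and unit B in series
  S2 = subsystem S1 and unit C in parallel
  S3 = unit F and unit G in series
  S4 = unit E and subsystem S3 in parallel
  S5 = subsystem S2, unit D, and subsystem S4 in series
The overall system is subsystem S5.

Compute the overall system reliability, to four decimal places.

R(A) = exp(−0.00000619 × 10000) = 0.939977
R(B) = exp(−0.0000105 × 10000) = 0.900325
R(C) = exp(−0.0000236 × 10000) = 0.789781
R(D) = exp(−0.00000101 × 10000) = 0.989951
R(E) = exp(−0.0000198 × 10000) = 0.820370
R(F) = exp(−0.0000211 × 10000) = 0.809774
R(G) = exp(−0.0000315 × 10000) = 0.729789
Series (A and B): 0.939977 × 0.900325 = 0.846285
Parallel ([0.846285] and C): 1 − (1 − 0.846285)(1 − 0.789781) = 0.967686
Series (F and G): 0.809774 × 0.729789 = 0.590964
Parallel (E and [0.590964]): 1 − (1 − 0.820370)(1 − 0.590964) = 0.926525
Series ([0.967686], D, and [0.926525]): 0.967686 × 0.989951 × 0.926525 = 0.8876

0.8876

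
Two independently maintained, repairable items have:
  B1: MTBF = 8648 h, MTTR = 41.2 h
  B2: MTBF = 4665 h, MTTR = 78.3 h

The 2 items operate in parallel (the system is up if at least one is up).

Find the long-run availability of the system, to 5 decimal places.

A(B1) = MTBF/(MTBF+MTTR) = 8648/(8648+41.2) = 0.995258
A(B2) = MTBF/(MTBF+MTTR) = 4665/(4665+78.3) = 0.983493
Parallel availability: 1 − (1 − 0.995258)(1 − 0.983493) = 0.99992

0.99992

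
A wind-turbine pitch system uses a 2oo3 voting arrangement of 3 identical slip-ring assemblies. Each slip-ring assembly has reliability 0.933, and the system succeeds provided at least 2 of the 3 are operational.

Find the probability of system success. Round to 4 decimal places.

0.9871

R = Σ_{i=2}^{3} C(3,i) p^i (1−p)^{3−i} with p = 0.933
C(3,2)·0.933^2·0.067^1 = 0.174968
C(3,3)·0.933^3·0.067^0 = 0.812166
Sum = 0.9871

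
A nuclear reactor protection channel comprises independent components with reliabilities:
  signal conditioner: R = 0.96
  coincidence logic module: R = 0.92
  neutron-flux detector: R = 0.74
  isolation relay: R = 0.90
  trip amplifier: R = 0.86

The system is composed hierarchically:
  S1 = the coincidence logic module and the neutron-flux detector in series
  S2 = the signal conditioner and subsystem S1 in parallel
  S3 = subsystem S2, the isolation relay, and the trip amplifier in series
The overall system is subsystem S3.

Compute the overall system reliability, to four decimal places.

Series (coincidence logic module and neutron-flux detector): 0.920000 × 0.740000 = 0.680800
Parallel (signal conditioner and [0.680800]): 1 − (1 − 0.960000)(1 − 0.680800) = 0.987232
Series ([0.987232], isolation relay, and trip amplifier): 0.987232 × 0.900000 × 0.860000 = 0.7641

0.7641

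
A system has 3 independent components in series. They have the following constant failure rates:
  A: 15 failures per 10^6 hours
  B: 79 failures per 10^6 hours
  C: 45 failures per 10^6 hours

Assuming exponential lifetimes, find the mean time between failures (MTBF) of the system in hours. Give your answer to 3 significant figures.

7190

Series of exponential components: λ_sys = Σ λ_i
λ_sys = 0.000015 + 0.000079 + 0.000045 = 1.3900e-04 /h
MTBF = 1 / λ_sys = 7190 h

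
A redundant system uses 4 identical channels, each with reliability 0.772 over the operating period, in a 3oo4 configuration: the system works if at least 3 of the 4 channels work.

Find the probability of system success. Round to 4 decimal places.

R = Σ_{i=3}^{4} C(4,i) p^i (1−p)^{4−i} with p = 0.772
C(4,3)·0.772^3·0.228^1 = 0.419611
C(4,4)·0.772^4·0.228^0 = 0.355197
Sum = 0.7748

0.7748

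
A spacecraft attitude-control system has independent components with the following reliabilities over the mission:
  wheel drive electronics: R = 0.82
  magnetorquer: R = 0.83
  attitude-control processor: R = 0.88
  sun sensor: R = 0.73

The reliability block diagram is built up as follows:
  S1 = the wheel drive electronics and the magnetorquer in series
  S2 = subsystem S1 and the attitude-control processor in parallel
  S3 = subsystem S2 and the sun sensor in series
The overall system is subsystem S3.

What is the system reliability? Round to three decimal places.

0.702

Series (wheel drive electronics and magnetorquer): 0.82000 × 0.83000 = 0.68060
Parallel ([0.68060] and attitude-control processor): 1 − (1 − 0.68060)(1 − 0.88000) = 0.96167
Series ([0.96167] and sun sensor): 0.96167 × 0.73000 = 0.702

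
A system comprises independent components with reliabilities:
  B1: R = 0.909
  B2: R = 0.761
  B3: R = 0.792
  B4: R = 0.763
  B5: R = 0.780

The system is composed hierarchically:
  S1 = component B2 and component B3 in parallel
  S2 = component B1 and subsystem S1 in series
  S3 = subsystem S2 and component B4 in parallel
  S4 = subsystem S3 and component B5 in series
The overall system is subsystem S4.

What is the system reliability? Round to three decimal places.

Parallel (B2 and B3): 1 − (1 − 0.76100)(1 − 0.79200) = 0.95029
Series (B1 and [0.95029]): 0.90900 × 0.95029 = 0.86381
Parallel ([0.86381] and B4): 1 − (1 − 0.86381)(1 − 0.76300) = 0.96772
Series ([0.96772] and B5): 0.96772 × 0.78000 = 0.755

0.755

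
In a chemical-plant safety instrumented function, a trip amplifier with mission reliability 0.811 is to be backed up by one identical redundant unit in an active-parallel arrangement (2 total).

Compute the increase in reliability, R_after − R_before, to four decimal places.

R_before = 0.811
R_after = 1 − (1 − 0.811)^2 = 0.9643
ΔR = 0.9643 − 0.811 = 0.1533

0.1533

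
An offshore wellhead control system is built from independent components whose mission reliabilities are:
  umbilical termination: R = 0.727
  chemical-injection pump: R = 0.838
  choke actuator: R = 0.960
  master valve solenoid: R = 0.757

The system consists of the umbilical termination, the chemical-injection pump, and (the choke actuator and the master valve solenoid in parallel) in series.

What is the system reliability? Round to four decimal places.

Parallel (choke actuator and master valve solenoid): 1 − (1 − 0.960000)(1 − 0.757000) = 0.990280
Series (umbilical termination, chemical-injection pump, and [0.990280]): 0.727000 × 0.838000 × 0.990280 = 0.6033

0.6033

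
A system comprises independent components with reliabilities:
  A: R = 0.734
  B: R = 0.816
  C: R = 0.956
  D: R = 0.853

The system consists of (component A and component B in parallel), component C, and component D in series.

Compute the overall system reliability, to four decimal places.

Parallel (A and B): 1 − (1 − 0.734000)(1 − 0.816000) = 0.951056
Series ([0.951056], C, and D): 0.951056 × 0.956000 × 0.853000 = 0.7756

0.7756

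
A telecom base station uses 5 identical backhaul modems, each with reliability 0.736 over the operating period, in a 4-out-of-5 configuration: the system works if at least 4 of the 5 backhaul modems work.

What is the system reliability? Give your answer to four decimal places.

0.6033

R = Σ_{i=4}^{5} C(5,i) p^i (1−p)^{5−i} with p = 0.736
C(5,4)·0.736^4·0.264^1 = 0.387334
C(5,5)·0.736^5·0.264^0 = 0.215968
Sum = 0.6033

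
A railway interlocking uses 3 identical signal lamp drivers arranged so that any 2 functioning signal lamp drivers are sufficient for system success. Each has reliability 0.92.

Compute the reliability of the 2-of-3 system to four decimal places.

R = Σ_{i=2}^{3} C(3,i) p^i (1−p)^{3−i} with p = 0.92
C(3,2)·0.92^2·0.08^1 = 0.203136
C(3,3)·0.92^3·0.08^0 = 0.778688
Sum = 0.9818

0.9818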